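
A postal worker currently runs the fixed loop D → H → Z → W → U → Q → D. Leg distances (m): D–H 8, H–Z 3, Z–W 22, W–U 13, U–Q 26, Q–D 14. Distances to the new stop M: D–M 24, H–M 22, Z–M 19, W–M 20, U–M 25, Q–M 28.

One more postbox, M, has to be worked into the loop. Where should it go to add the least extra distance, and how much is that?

Insertion cost between consecutive stops i–j is d(i,M) + d(M,j) − d(i,j):
  between D and H: 24 + 22 − 8 = 38
  between H and Z: 22 + 19 − 3 = 38
  between Z and W: 19 + 20 − 22 = 17
  between W and U: 20 + 25 − 13 = 32
  between U and Q: 25 + 28 − 26 = 27
  between Q and D: 28 + 24 − 14 = 38
Cheapest insertion is between Z and W, adding 17.
New total = 86 + 17 = 103.

+17 m — insert M between Z and W.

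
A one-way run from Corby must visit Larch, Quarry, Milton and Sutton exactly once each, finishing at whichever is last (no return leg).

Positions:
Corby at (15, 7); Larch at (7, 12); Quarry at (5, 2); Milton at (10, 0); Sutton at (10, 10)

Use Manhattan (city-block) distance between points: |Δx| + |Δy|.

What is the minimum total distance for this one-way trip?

There are 4! = 24 possible orderings.
Corby - Larch - Quarry - Milton - Sutton: 13+12+7+10 = 42
Corby - Larch - Quarry - Sutton - Milton: 13+12+13+10 = 48
Corby - Larch - Milton - Quarry - Sutton: 13+15+7+13 = 48
Corby - Larch - Milton - Sutton - Quarry: 13+15+10+13 = 51
Corby - Larch - Sutton - Quarry - Milton: 13+5+13+7 = 38
Corby - Larch - Sutton - Milton - Quarry: 13+5+10+7 = 35
Corby - Quarry - Larch - Milton - Sutton: 15+12+15+10 = 52
Corby - Quarry - Larch - Sutton - Milton: 15+12+5+10 = 42
Corby - Quarry - Milton - Larch - Sutton: 15+7+15+5 = 42
Corby - Quarry - Milton - Sutton - Larch: 15+7+10+5 = 37
Corby - Quarry - Sutton - Larch - Milton: 15+13+5+15 = 48
Corby - Quarry - Sutton - Milton - Larch: 15+13+10+15 = 53
Corby - Milton - Larch - Quarry - Sutton: 12+15+12+13 = 52
Corby - Milton - Larch - Sutton - Quarry: 12+15+5+13 = 45
… (10 more)
Corby - Sutton - Larch - Quarry - Milton: 8+5+12+7 = 32  ← best
The minimum is 32.
One shortest path: Corby → Sutton → Larch → Quarry → Milton.

Minimum one-way distance = 32.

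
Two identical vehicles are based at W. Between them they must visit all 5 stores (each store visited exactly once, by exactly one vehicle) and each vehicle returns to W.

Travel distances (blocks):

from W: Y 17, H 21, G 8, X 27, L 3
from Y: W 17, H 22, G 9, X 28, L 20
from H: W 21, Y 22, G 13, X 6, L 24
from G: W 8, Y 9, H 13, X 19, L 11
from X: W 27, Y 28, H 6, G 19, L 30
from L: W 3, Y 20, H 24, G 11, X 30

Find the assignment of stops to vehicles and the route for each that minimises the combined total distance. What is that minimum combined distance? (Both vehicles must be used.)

Check every non-empty split of the stops between the two vehicles; for each half take its own optimal tour:
  {Y} + {H, G, X, L}: 34 + 60 = 94
  {H} + {Y, G, X, L}: 42 + 78 = 120
  {Y, H} + {G, X, L}: 60 + 60 = 120
  {G} + {Y, H, X, L}: 16 + 78 = 94
  {Y, G} + {H, X, L}: 34 + 60 = 94
  {H, G} + {Y, X, L}: 42 + 78 = 120
  … (15 splits in total)
  {Y, H, G, X} + {L}: 72 + 6 = 78  ← best
Best: vehicle 1 W → Y → H → X → G → W = 72; vehicle 2 W → L → W = 6; combined 78.

Minimum combined distance: 78 blocks.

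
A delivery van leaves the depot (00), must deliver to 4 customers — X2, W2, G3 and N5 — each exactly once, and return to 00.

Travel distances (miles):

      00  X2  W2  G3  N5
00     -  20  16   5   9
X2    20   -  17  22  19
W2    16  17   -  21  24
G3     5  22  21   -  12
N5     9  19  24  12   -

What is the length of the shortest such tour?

Shortest round trip = 69 miles.

00 - X2 - W2 - G3 - N5 - 00: 20+17+21+12+9 = 79
00 - X2 - W2 - N5 - G3 - 00: 20+17+24+12+5 = 78
00 - X2 - G3 - W2 - N5 - 00: 20+22+21+24+9 = 96
00 - X2 - G3 - N5 - W2 - 00: 20+22+12+24+16 = 94
00 - X2 - N5 - W2 - G3 - 00: 20+19+24+21+5 = 89
00 - X2 - N5 - G3 - W2 - 00: 20+19+12+21+16 = 88
00 - W2 - X2 - G3 - N5 - 00: 16+17+22+12+9 = 76
00 - W2 - X2 - N5 - G3 - 00: 16+17+19+12+5 = 69
00 - W2 - G3 - X2 - N5 - 00: 16+21+22+19+9 = 87
00 - W2 - N5 - X2 - G3 - 00: 16+24+19+22+5 = 86
00 - G3 - X2 - W2 - N5 - 00: 5+22+17+24+9 = 77
00 - G3 - W2 - X2 - N5 - 00: 5+21+17+19+9 = 71
The minimum is 69.
One optimal route: 00 → W2 → X2 → N5 → G3 → 00 (or its reverse).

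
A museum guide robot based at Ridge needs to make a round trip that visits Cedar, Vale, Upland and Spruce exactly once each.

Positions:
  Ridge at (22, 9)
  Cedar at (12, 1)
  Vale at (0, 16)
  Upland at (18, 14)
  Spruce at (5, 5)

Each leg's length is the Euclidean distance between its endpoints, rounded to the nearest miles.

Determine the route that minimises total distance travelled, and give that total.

Minimum total distance: 57 miles.

There are 12 distinct closed tours to check (reversals are equivalent).
Ridge-Cedar-Vale-Upland-Spruce-Ridge: 13+19+18+16+17 = 83
Ridge-Cedar-Vale-Spruce-Upland-Ridge: 13+19+12+16+6 = 66
Ridge-Cedar-Upland-Vale-Spruce-Ridge: 13+14+18+12+17 = 74
Ridge-Cedar-Upland-Spruce-Vale-Ridge: 13+14+16+12+23 = 78
Ridge-Cedar-Spruce-Vale-Upland-Ridge: 13+8+12+18+6 = 57
Ridge-Cedar-Spruce-Upland-Vale-Ridge: 13+8+16+18+23 = 78
Ridge-Vale-Cedar-Upland-Spruce-Ridge: 23+19+14+16+17 = 89
Ridge-Vale-Cedar-Spruce-Upland-Ridge: 23+19+8+16+6 = 72
Ridge-Vale-Upland-Cedar-Spruce-Ridge: 23+18+14+8+17 = 80
Ridge-Vale-Spruce-Cedar-Upland-Ridge: 23+12+8+14+6 = 63
Ridge-Upland-Cedar-Vale-Spruce-Ridge: 6+14+19+12+17 = 68
Ridge-Upland-Vale-Cedar-Spruce-Ridge: 6+18+19+8+17 = 68
The minimum is 57.
One optimal route: Ridge → Cedar → Spruce → Vale → Upland → Ridge (or its reverse).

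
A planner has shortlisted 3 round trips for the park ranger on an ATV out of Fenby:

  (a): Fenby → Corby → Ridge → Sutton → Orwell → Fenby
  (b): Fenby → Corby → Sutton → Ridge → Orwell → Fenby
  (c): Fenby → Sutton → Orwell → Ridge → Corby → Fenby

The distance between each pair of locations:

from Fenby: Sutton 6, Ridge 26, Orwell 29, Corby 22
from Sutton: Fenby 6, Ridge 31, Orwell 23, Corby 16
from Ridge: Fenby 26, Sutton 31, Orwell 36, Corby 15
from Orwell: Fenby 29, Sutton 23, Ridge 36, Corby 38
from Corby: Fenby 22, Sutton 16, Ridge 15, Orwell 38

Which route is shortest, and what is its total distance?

Shortest is (c), total 102.

(a): 22 + 15 + 31 + 23 + 29 = 120
(b): 22 + 16 + 31 + 36 + 29 = 134
(c): 6 + 23 + 36 + 15 + 22 = 102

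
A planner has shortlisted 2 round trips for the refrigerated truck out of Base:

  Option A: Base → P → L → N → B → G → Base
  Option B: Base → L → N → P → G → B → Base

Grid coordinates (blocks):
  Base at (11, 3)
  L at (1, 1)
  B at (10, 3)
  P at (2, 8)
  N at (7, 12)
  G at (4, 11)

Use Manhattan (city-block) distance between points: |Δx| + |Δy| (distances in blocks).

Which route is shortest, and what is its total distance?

Option A: 14 + 8 + 17 + 12 + 14 + 15 = 80
Option B: 12 + 17 + 9 + 5 + 14 + 1 = 58

58 blocks — Option B is the shortest.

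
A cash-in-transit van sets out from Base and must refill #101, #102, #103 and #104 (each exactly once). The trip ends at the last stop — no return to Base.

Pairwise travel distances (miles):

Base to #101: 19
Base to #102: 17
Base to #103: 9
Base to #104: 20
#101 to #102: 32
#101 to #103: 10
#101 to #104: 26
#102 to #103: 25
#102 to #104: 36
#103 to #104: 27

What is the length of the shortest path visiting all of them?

There are 4! = 24 possible orderings.
Base → #101 → #102 → #103 → #104: 19+32+25+27 = 103
Base → #101 → #102 → #104 → #103: 19+32+36+27 = 114
Base → #101 → #103 → #102 → #104: 19+10+25+36 = 90
Base → #101 → #103 → #104 → #102: 19+10+27+36 = 92
Base → #101 → #104 → #102 → #103: 19+26+36+25 = 106
Base → #101 → #104 → #103 → #102: 19+26+27+25 = 97
Base → #102 → #101 → #103 → #104: 17+32+10+27 = 86
Base → #102 → #101 → #104 → #103: 17+32+26+27 = 102
Base → #102 → #103 → #101 → #104: 17+25+10+26 = 78
Base → #102 → #103 → #104 → #101: 17+25+27+26 = 95
Base → #102 → #104 → #101 → #103: 17+36+26+10 = 89
Base → #102 → #104 → #103 → #101: 17+36+27+10 = 90
Base → #103 → #101 → #102 → #104: 9+10+32+36 = 87
Base → #103 → #101 → #104 → #102: 9+10+26+36 = 81
… (10 more)
The minimum is 78.
One shortest path: Base → #102 → #103 → #101 → #104.

Minimum one-way distance = 78 miles.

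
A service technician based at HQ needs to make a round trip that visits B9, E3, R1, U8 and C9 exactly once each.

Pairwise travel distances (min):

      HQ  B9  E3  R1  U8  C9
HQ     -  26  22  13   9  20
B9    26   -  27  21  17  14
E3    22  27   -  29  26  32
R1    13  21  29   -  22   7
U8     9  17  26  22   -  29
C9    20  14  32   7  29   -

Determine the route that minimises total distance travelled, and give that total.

96 min — the shortest possible round trip.

There are 60 distinct closed tours to check (reversals are equivalent).
HQ→B9→E3→R1→U8→C9→HQ: 26+27+29+22+29+20 = 153
HQ→B9→E3→R1→C9→U8→HQ: 26+27+29+7+29+9 = 127
HQ→B9→E3→U8→R1→C9→HQ: 26+27+26+22+7+20 = 128
HQ→B9→E3→U8→C9→R1→HQ: 26+27+26+29+7+13 = 128
HQ→B9→E3→C9→R1→U8→HQ: 26+27+32+7+22+9 = 123
HQ→B9→E3→C9→U8→R1→HQ: 26+27+32+29+22+13 = 149
HQ→B9→R1→E3→U8→C9→HQ: 26+21+29+26+29+20 = 151
HQ→B9→R1→E3→C9→U8→HQ: 26+21+29+32+29+9 = 146
HQ→B9→R1→U8→E3→C9→HQ: 26+21+22+26+32+20 = 147
HQ→B9→R1→U8→C9→E3→HQ: 26+21+22+29+32+22 = 152
HQ→B9→R1→C9→E3→U8→HQ: 26+21+7+32+26+9 = 121
HQ→B9→R1→C9→U8→E3→HQ: 26+21+7+29+26+22 = 131
HQ→B9→U8→E3→R1→C9→HQ: 26+17+26+29+7+20 = 125
HQ→B9→U8→E3→C9→R1→HQ: 26+17+26+32+7+13 = 121
… (46 more)
HQ→R1→C9→B9→E3→U8→HQ: 13+7+14+27+26+9 = 96  ← best
The minimum is 96.
One optimal route: HQ → R1 → C9 → B9 → E3 → U8 → HQ (or its reverse).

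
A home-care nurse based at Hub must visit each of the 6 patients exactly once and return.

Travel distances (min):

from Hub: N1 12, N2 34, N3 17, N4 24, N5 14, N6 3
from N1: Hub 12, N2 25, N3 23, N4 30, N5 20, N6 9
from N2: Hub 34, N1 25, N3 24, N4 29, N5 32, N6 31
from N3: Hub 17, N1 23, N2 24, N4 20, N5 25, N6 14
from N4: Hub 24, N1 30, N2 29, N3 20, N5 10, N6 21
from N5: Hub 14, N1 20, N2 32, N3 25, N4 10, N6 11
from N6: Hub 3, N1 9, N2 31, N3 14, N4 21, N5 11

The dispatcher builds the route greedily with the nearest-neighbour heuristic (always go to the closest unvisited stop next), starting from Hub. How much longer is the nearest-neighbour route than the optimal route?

The nearest-neighbour route is 15 min longer than optimal.

Hub: N6=3, N1=12, N5=14, N3=17, N4=24, N2=34 ⇒ N6
N6: N1=9, N5=11, N3=14, N4=21, N2=31 ⇒ N1
N1: N5=20, N3=23, N2=25, N4=30 ⇒ N5
N5: N4=10, N3=25, N2=32 ⇒ N4
N4: N3=20, N2=29 ⇒ N3
N3: N2=24 ⇒ N2
NN route Hub → N6 → N1 → N5 → N4 → N3 → N2 → Hub costs 120.
Optimal: Hub → N1 → N2 → N3 → N4 → N5 → N6 → Hub costs 105 (by enumerating all 360 distinct tours).
Excess = 120 − 105 = 15.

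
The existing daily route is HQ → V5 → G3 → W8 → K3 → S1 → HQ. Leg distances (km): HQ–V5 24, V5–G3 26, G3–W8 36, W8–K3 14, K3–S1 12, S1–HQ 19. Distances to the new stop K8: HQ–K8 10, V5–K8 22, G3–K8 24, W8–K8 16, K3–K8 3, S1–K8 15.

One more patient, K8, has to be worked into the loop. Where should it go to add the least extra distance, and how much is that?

Insertion cost between consecutive stops i–j is d(i,K8) + d(K8,j) − d(i,j):
  between HQ and V5: 10 + 22 − 24 = 8
  between V5 and G3: 22 + 24 − 26 = 20
  between G3 and W8: 24 + 16 − 36 = 4
  between W8 and K3: 16 + 3 − 14 = 5
  between K3 and S1: 3 + 15 − 12 = 6
  between S1 and HQ: 15 + 10 − 19 = 6
Cheapest insertion is between G3 and W8, adding 4.
New total = 131 + 4 = 135.

+4 km — insert K8 between G3 and W8.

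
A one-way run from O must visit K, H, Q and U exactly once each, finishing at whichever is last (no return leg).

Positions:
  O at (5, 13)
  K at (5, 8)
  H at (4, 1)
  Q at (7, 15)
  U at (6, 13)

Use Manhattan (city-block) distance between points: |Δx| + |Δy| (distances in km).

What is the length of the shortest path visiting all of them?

There are 4! = 24 possible orderings.
O → K → H → Q → U: 5+8+17+3 = 33
O → K → H → U → Q: 5+8+14+3 = 30
O → K → Q → H → U: 5+9+17+14 = 45
O → K → Q → U → H: 5+9+3+14 = 31
O → K → U → H → Q: 5+6+14+17 = 42
O → K → U → Q → H: 5+6+3+17 = 31
O → H → K → Q → U: 13+8+9+3 = 33
O → H → K → U → Q: 13+8+6+3 = 30
O → H → Q → K → U: 13+17+9+6 = 45
O → H → Q → U → K: 13+17+3+6 = 39
O → H → U → K → Q: 13+14+6+9 = 42
O → H → U → Q → K: 13+14+3+9 = 39
O → Q → K → H → U: 4+9+8+14 = 35
O → Q → K → U → H: 4+9+6+14 = 33
… (10 more)
O → Q → U → K → H: 4+3+6+8 = 21  ← best
The minimum is 21.
One shortest path: O → Q → U → K → H.

Minimum one-way distance = 21 km.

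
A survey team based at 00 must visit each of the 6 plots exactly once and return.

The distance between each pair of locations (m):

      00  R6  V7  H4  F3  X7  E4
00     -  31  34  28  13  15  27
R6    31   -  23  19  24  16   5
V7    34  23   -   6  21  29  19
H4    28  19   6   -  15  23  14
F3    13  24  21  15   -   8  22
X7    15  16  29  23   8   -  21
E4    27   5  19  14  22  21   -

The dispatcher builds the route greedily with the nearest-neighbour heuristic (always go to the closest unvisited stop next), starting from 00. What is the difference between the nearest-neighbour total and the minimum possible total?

From 00: F3=13, X7=15, E4=27, H4=28, R6=31, V7=34 → choose F3 (13).
From F3: X7=8, H4=15, V7=21, E4=22, R6=24 → choose X7 (8).
From X7: R6=16, E4=21, H4=23, V7=29 → choose R6 (16).
From R6: E4=5, H4=19, V7=23 → choose E4 (5).
From E4: H4=14, V7=19 → choose H4 (14).
From H4: V7=6 → choose V7 (6).
NN route 00 → F3 → X7 → R6 → E4 → H4 → V7 → 00 costs 96.
Optimal: 00 → F3 → H4 → V7 → E4 → R6 → X7 → 00 costs 89 (by enumerating all 360 distinct tours).
Excess = 96 − 89 = 7.

7 m longer than the optimal tour.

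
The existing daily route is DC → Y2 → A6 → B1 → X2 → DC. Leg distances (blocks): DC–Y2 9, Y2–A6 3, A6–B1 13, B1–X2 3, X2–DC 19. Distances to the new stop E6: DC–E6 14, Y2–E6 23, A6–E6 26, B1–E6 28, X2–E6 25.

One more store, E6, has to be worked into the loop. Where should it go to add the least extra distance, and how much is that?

+20 blocks — insert E6 between X2 and DC.

Insertion cost between consecutive stops i–j is d(i,E6) + d(E6,j) − d(i,j):
  between DC and Y2: 14 + 23 − 9 = 28
  between Y2 and A6: 23 + 26 − 3 = 46
  between A6 and B1: 26 + 28 − 13 = 41
  between B1 and X2: 28 + 25 − 3 = 50
  between X2 and DC: 25 + 14 − 19 = 20
Cheapest insertion is between X2 and DC, adding 20.
New total = 47 + 20 = 67.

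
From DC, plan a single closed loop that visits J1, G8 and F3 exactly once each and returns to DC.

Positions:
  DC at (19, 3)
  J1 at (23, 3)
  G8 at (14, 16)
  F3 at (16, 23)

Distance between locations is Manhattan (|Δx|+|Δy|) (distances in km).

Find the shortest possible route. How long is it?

Minimum total distance: 58 km.

DC - J1 - G8 - F3 - DC: 4+22+9+23 = 58
DC - J1 - F3 - G8 - DC: 4+27+9+18 = 58
DC - G8 - J1 - F3 - DC: 18+22+27+23 = 90
The minimum is 58.
One optimal route: DC → J1 → G8 → F3 → DC (or its reverse).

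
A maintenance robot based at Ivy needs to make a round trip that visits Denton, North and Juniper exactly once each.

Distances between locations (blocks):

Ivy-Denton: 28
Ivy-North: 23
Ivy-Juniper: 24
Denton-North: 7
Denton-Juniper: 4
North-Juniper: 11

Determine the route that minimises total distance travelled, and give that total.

58 blocks — the shortest possible round trip.

With 3 stops there are 3!/2 = 3 distinct round trips (a route and its reverse cost the same).
Ivy→Denton→North→Juniper→Ivy: 28+7+11+24 = 70
Ivy→Denton→Juniper→North→Ivy: 28+4+11+23 = 66
Ivy→North→Denton→Juniper→Ivy: 23+7+4+24 = 58
The minimum is 58.
One optimal route: Ivy → North → Denton → Juniper → Ivy (or its reverse).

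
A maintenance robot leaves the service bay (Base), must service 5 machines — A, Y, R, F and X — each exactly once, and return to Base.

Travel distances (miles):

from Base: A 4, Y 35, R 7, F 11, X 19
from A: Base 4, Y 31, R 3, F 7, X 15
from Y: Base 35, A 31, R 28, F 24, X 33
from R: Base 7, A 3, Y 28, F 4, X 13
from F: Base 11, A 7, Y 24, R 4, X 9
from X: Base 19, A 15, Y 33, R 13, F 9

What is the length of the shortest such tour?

Shortest round trip = 87 miles.

With 5 stops there are 5!/2 = 60 distinct round trips (a route and its reverse cost the same).
Base→A→Y→R→F→X→Base: 4+31+28+4+9+19 = 95
Base→A→Y→R→X→F→Base: 4+31+28+13+9+11 = 96
Base→A→Y→F→R→X→Base: 4+31+24+4+13+19 = 95
Base→A→Y→F→X→R→Base: 4+31+24+9+13+7 = 88
Base→A→Y→X→R→F→Base: 4+31+33+13+4+11 = 96
Base→A→Y→X→F→R→Base: 4+31+33+9+4+7 = 88
Base→A→R→Y→F→X→Base: 4+3+28+24+9+19 = 87
Base→A→R→Y→X→F→Base: 4+3+28+33+9+11 = 88
Base→A→R→F→Y→X→Base: 4+3+4+24+33+19 = 87
Base→A→R→F→X→Y→Base: 4+3+4+9+33+35 = 88
Base→A→R→X→Y→F→Base: 4+3+13+33+24+11 = 88
Base→A→R→X→F→Y→Base: 4+3+13+9+24+35 = 88
Base→A→F→Y→R→X→Base: 4+7+24+28+13+19 = 95
Base→A→F→Y→X→R→Base: 4+7+24+33+13+7 = 88
… (46 more)
The minimum is 87.
One optimal route: Base → A → R → Y → F → X → Base (or its reverse).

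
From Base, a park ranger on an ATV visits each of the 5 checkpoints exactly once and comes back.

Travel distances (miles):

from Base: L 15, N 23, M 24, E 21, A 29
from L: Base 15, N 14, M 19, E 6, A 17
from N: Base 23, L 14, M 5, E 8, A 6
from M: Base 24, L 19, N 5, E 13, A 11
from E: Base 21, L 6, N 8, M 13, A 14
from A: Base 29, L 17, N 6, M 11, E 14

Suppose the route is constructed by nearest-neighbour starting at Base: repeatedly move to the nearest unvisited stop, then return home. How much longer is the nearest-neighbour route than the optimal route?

4 miles longer than the optimal tour.

From Base: L=15, E=21, N=23, M=24, A=29 → choose L (15).
From L: E=6, N=14, A=17, M=19 → choose E (6).
From E: N=8, M=13, A=14 → choose N (8).
From N: M=5, A=6 → choose M (5).
From M: A=11 → choose A (11).
NN route Base → L → E → N → M → A → Base costs 74.
Optimal: Base → L → E → N → A → M → Base costs 70 (by enumerating all 60 distinct tours).
Excess = 74 − 70 = 4.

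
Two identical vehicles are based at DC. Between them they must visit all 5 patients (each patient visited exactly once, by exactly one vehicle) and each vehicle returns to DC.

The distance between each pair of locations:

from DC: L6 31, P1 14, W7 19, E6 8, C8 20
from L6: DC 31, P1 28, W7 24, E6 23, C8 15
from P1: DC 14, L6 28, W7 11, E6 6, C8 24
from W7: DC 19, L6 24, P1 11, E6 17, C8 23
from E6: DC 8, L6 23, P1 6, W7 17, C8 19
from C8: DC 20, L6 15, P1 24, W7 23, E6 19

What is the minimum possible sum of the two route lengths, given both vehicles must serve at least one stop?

Minimum combined distance: 100.

Check every non-empty split of the stops between the two vehicles; for each half take its own optimal tour:
  {L6} + {P1, W7, E6, C8}: 62 + 68 = 130
  {P1} + {L6, W7, E6, C8}: 28 + 84 = 112
  {L6, P1} + {W7, E6, C8}: 73 + 68 = 141
  {W7} + {L6, P1, E6, C8}: 38 + 77 = 115
  {L6, W7} + {P1, E6, C8}: 74 + 58 = 132
  {P1, W7} + {L6, E6, C8}: 44 + 66 = 110
  … (15 splits in total)
  {E6} + {L6, P1, W7, C8}: 16 + 84 = 100  ← best
Best: vehicle 1 DC → E6 → DC = 16; vehicle 2 DC → P1 → W7 → L6 → C8 → DC = 84; combined 100.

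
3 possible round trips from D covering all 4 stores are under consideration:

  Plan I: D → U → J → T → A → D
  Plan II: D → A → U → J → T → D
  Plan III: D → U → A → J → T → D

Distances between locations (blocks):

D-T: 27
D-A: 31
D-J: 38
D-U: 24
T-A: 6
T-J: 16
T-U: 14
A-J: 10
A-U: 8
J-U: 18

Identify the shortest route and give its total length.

Shortest is Plan III, total 85 blocks.

Plan I: 24 + 18 + 16 + 6 + 31 = 95
Plan II: 31 + 8 + 18 + 16 + 27 = 100
Plan III: 24 + 8 + 10 + 16 + 27 = 85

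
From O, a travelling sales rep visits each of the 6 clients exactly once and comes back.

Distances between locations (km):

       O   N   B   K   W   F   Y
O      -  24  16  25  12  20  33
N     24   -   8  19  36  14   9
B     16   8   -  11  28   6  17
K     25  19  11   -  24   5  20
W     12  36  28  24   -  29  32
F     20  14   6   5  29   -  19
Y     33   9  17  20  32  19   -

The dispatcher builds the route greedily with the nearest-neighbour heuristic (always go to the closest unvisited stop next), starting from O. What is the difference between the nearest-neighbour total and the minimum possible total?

O: W=12, B=16, F=20, N=24, K=25, Y=33 ⇒ W
W: K=24, B=28, F=29, Y=32, N=36 ⇒ K
K: F=5, B=11, N=19, Y=20 ⇒ F
F: B=6, N=14, Y=19 ⇒ B
B: N=8, Y=17 ⇒ N
N: Y=9 ⇒ Y
NN route O → W → K → F → B → N → Y → O costs 97.
Optimal: O → B → N → Y → F → K → W → O costs 93 (by enumerating all 360 distinct tours).
Excess = 97 − 93 = 4.

Excess over optimum: 4 km.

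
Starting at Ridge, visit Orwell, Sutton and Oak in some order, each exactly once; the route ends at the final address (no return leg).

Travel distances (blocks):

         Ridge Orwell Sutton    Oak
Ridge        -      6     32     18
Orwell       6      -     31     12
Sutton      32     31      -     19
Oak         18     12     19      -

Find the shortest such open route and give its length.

There are 3! = 6 possible orderings.
Ridge→Orwell→Sutton→Oak: 6+31+19 = 56
Ridge→Orwell→Oak→Sutton: 6+12+19 = 37
Ridge→Sutton→Orwell→Oak: 32+31+12 = 75
Ridge→Sutton→Oak→Orwell: 32+19+12 = 63
Ridge→Oak→Orwell→Sutton: 18+12+31 = 61
Ridge→Oak→Sutton→Orwell: 18+19+31 = 68
The minimum is 37.
One shortest path: Ridge → Orwell → Oak → Sutton.

Minimum one-way distance = 37 blocks.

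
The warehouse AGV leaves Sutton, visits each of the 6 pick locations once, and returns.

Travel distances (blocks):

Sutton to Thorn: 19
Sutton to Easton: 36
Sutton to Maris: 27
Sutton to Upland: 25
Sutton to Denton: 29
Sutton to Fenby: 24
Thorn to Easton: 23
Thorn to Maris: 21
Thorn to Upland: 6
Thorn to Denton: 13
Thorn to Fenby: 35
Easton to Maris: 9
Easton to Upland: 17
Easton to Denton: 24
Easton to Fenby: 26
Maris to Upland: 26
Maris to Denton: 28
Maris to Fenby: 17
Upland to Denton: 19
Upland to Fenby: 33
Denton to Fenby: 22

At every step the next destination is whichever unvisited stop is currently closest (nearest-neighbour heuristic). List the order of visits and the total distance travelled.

119 blocks along Sutton → Thorn → Upland → Easton → Maris → Fenby → Denton → Sutton.

From Sutton: distances to unvisited — Thorn=19, Fenby=24, Upland=25, Maris=27, Denton=29, Easton=36. Nearest is Thorn (19).
From Thorn: distances to unvisited — Upland=6, Denton=13, Maris=21, Easton=23, Fenby=35. Nearest is Upland (6).
From Upland: distances to unvisited — Easton=17, Denton=19, Maris=26, Fenby=33. Nearest is Easton (17).
From Easton: distances to unvisited — Maris=9, Denton=24, Fenby=26. Nearest is Maris (9).
From Maris: distances to unvisited — Fenby=17, Denton=28. Nearest is Fenby (17).
From Fenby: distances to unvisited — Denton=22. Nearest is Denton (22).
Return Denton→Sutton: 29.
Total = 19 + 6 + 17 + 9 + 17 + 22 + 29 = 119.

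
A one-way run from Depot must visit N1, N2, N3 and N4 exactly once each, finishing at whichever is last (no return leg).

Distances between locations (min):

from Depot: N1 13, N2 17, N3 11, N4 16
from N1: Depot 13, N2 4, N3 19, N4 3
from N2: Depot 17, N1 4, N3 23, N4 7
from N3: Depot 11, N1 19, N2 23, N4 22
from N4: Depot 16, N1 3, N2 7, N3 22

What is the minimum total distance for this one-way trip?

There are 4! = 24 possible orderings.
Depot → N1 → N2 → N3 → N4: 13+4+23+22 = 62
Depot → N1 → N2 → N4 → N3: 13+4+7+22 = 46
Depot → N1 → N3 → N2 → N4: 13+19+23+7 = 62
Depot → N1 → N3 → N4 → N2: 13+19+22+7 = 61
Depot → N1 → N4 → N2 → N3: 13+3+7+23 = 46
Depot → N1 → N4 → N3 → N2: 13+3+22+23 = 61
Depot → N2 → N1 → N3 → N4: 17+4+19+22 = 62
Depot → N2 → N1 → N4 → N3: 17+4+3+22 = 46
Depot → N2 → N3 → N1 → N4: 17+23+19+3 = 62
Depot → N2 → N3 → N4 → N1: 17+23+22+3 = 65
Depot → N2 → N4 → N1 → N3: 17+7+3+19 = 46
Depot → N2 → N4 → N3 → N1: 17+7+22+19 = 65
Depot → N3 → N1 → N2 → N4: 11+19+4+7 = 41
Depot → N3 → N1 → N4 → N2: 11+19+3+7 = 40
… (10 more)
The minimum is 40.
One shortest path: Depot → N3 → N1 → N4 → N2.

Minimum one-way distance = 40 min.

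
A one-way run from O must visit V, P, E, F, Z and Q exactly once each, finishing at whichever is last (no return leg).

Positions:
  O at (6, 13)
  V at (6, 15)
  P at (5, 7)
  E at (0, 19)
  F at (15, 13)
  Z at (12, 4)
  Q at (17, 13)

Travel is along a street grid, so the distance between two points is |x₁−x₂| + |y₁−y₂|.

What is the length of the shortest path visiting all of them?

There are 6! = 720 possible orderings.
O→V→P→E→F→Z→Q: 2+9+17+21+12+14 = 75
O→V→P→E→F→Q→Z: 2+9+17+21+2+14 = 65
O→V→P→E→Z→F→Q: 2+9+17+27+12+2 = 69
O→V→P→E→Z→Q→F: 2+9+17+27+14+2 = 71
O→V→P→E→Q→F→Z: 2+9+17+23+2+12 = 65
O→V→P→E→Q→Z→F: 2+9+17+23+14+12 = 77
O→V→P→F→E→Z→Q: 2+9+16+21+27+14 = 89
O→V→P→F→E→Q→Z: 2+9+16+21+23+14 = 85
… (712 more)
O→V→E→P→Z→F→Q: 2+10+17+10+12+2 = 53  ← best
The minimum is 53.
One shortest path: O → V → E → P → Z → F → Q.

Shortest open route: 53.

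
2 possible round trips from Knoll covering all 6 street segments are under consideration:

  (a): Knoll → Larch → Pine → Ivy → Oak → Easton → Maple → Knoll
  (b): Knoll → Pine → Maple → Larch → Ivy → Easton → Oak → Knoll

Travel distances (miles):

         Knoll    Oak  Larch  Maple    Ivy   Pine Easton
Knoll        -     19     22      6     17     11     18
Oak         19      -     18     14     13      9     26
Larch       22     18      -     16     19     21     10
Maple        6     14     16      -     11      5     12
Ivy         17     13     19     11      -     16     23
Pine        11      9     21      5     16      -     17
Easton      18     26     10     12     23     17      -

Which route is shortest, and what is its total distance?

(a): 22 + 21 + 16 + 13 + 26 + 12 + 6 = 116
(b): 11 + 5 + 16 + 19 + 23 + 26 + 19 = 119

Shortest is (a), total 116 miles.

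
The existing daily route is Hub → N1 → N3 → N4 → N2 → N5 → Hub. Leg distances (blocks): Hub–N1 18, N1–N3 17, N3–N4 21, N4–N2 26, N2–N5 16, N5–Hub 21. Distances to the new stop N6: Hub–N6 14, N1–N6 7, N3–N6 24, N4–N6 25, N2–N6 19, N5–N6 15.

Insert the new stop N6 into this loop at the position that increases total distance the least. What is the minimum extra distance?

Insertion cost between consecutive stops i–j is d(i,N6) + d(N6,j) − d(i,j):
  between Hub and N1: 14 + 7 − 18 = 3
  between N1 and N3: 7 + 24 − 17 = 14
  between N3 and N4: 24 + 25 − 21 = 28
  between N4 and N2: 25 + 19 − 26 = 18
  between N2 and N5: 19 + 15 − 16 = 18
  between N5 and Hub: 15 + 14 − 21 = 8
Cheapest insertion is between Hub and N1, adding 3.
New total = 119 + 3 = 122.

Adding 3 blocks by placing N6 on the Hub–N1 leg.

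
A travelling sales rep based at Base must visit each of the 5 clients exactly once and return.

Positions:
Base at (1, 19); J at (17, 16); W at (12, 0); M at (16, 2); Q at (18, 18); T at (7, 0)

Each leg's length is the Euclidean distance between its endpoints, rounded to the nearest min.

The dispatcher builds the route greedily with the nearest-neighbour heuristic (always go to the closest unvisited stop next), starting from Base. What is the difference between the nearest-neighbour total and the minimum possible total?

Base: J=16, Q=17, T=20, W=22, M=23 ⇒ J
J: Q=2, M=14, W=17, T=19 ⇒ Q
Q: M=16, W=19, T=21 ⇒ M
M: W=4, T=9 ⇒ W
W: T=5 ⇒ T
NN route Base → J → Q → M → W → T → Base costs 63.
Optimal: Base → Q → J → M → W → T → Base costs 62 (by enumerating all 60 distinct tours).
Excess = 63 − 62 = 1.

Excess over optimum: 1 min.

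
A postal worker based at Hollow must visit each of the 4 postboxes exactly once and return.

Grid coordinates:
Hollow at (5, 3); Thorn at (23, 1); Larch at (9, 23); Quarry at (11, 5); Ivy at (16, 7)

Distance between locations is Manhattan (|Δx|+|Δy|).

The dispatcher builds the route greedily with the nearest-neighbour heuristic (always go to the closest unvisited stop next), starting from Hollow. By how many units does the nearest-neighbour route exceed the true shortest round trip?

4 longer than the optimal tour.

From Hollow: Quarry=8, Ivy=15, Thorn=20, Larch=24 → choose Quarry (8).
From Quarry: Ivy=7, Thorn=16, Larch=20 → choose Ivy (7).
From Ivy: Thorn=13, Larch=23 → choose Thorn (13).
From Thorn: Larch=36 → choose Larch (36).
NN route Hollow → Quarry → Ivy → Thorn → Larch → Hollow costs 88.
Optimal: Hollow → Thorn → Ivy → Larch → Quarry → Hollow costs 84 (by enumerating all 12 distinct tours).
Excess = 88 − 84 = 4.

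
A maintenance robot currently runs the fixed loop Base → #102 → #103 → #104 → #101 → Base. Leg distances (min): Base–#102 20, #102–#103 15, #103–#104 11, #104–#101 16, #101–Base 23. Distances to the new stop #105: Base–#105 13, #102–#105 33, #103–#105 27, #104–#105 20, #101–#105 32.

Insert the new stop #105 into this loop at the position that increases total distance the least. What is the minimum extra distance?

Insertion cost between consecutive stops i–j is d(i,#105) + d(#105,j) − d(i,j):
  between Base and #102: 13 + 33 − 20 = 26
  between #102 and #103: 33 + 27 − 15 = 45
  between #103 and #104: 27 + 20 − 11 = 36
  between #104 and #101: 20 + 32 − 16 = 36
  between #101 and Base: 32 + 13 − 23 = 22
Cheapest insertion is between #101 and Base, adding 22.
New total = 85 + 22 = 107.

Adding 22 min by placing #105 on the #101–Base leg.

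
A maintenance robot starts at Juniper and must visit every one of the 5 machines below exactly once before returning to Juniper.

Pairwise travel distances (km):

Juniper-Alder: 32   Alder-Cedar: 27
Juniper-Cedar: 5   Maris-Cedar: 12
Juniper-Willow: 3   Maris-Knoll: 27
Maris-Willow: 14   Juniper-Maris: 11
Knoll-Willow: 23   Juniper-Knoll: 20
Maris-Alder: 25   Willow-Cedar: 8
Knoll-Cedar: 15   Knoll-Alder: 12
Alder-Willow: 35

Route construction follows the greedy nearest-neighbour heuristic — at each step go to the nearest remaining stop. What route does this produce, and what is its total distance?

Nearest-neighbour total = 80 km; route Juniper → Willow → Cedar → Maris → Alder → Knoll → Juniper.

Juniper → [Willow:3 / Cedar:5 / Maris:11 / Knoll:20 / Alder:32] → Willow (3)
Willow → [Cedar:8 / Maris:14 / Knoll:23 / Alder:35] → Cedar (8)
Cedar → [Maris:12 / Knoll:15 / Alder:27] → Maris (12)
Maris → [Alder:25 / Knoll:27] → Alder (25)
Alder → [Knoll:12] → Knoll (12)
Return Knoll→Juniper: 20.
Total = 3 + 8 + 12 + 25 + 12 + 20 = 80.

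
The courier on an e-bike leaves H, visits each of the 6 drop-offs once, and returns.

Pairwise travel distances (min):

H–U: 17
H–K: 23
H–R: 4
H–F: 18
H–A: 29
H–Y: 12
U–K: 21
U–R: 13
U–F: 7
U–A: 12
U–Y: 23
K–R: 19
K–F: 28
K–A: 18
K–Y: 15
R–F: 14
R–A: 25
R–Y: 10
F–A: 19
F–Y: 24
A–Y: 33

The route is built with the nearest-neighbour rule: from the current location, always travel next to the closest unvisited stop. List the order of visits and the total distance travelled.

84 min along H → R → Y → K → A → U → F → H.

H → [R:4 / Y:12 / U:17 / F:18 / K:23 / A:29] → R (4)
R → [Y:10 / U:13 / F:14 / K:19 / A:25] → Y (10)
Y → [K:15 / U:23 / F:24 / A:33] → K (15)
K → [A:18 / U:21 / F:28] → A (18)
A → [U:12 / F:19] → U (12)
U → [F:7] → F (7)
Return F→H: 18.
Total = 4 + 10 + 15 + 18 + 12 + 7 + 18 = 84.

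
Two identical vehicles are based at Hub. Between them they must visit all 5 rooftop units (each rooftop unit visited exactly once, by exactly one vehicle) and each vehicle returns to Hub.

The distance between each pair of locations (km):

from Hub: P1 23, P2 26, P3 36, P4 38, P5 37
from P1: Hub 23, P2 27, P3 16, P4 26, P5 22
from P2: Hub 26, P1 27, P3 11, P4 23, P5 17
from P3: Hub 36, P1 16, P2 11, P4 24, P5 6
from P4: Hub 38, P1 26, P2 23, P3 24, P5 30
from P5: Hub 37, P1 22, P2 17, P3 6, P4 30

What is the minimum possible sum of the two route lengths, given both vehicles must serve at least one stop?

157 km — the smallest possible combined total.

Check every non-empty split of the stops between the two vehicles; for each half take its own optimal tour:
  {P1} + {P2, P3, P4, P5}: 46 + 111 = 157
  {P2} + {P1, P3, P4, P5}: 52 + 113 = 165
  {P1, P2} + {P3, P4, P5}: 76 + 105 = 181
  {P3} + {P1, P2, P4, P5}: 72 + 122 = 194
  {P1, P3} + {P2, P4, P5}: 75 + 111 = 186
  {P2, P3} + {P1, P4, P5}: 73 + 113 = 186
  … (15 splits in total)
Best: vehicle 1 Hub → P1 → Hub = 46; vehicle 2 Hub → P2 → P3 → P5 → P4 → Hub = 111; combined 157.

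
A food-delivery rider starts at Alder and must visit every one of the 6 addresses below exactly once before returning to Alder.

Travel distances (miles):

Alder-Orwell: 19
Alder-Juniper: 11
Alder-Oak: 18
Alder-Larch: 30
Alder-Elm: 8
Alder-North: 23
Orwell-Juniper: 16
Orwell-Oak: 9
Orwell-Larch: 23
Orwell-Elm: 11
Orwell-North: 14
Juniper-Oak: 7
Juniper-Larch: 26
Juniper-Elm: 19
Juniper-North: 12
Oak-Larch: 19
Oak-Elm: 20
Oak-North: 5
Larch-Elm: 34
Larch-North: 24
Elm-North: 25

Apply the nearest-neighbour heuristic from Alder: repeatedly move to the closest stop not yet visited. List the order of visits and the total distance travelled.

Total distance 101 miles via the nearest-neighbour route Alder → Elm → Orwell → Oak → North → Juniper → Larch → Alder.

At Alder the remaining stops are Elm 8, Juniper 11, Oak 18, Orwell 19, North 23, Larch 30; go to Elm.
At Elm the remaining stops are Orwell 11, Juniper 19, Oak 20, North 25, Larch 34; go to Orwell.
At Orwell the remaining stops are Oak 9, North 14, Juniper 16, Larch 23; go to Oak.
At Oak the remaining stops are North 5, Juniper 7, Larch 19; go to North.
At North the remaining stops are Juniper 12, Larch 24; go to Juniper.
At Juniper the remaining stops are Larch 26; go to Larch.
Return Larch→Alder: 30.
Total = 8 + 11 + 9 + 5 + 12 + 26 + 30 = 101.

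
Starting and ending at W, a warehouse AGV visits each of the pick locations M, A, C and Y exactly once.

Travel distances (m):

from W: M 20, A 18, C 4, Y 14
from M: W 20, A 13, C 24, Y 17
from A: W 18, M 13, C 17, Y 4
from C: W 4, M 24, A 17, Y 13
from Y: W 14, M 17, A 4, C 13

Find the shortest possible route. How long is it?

Minimum total distance: 54 m.

W-M-A-C-Y-W: 20+13+17+13+14 = 77
W-M-A-Y-C-W: 20+13+4+13+4 = 54
W-M-C-A-Y-W: 20+24+17+4+14 = 79
W-M-C-Y-A-W: 20+24+13+4+18 = 79
W-M-Y-A-C-W: 20+17+4+17+4 = 62
W-M-Y-C-A-W: 20+17+13+17+18 = 85
W-A-M-C-Y-W: 18+13+24+13+14 = 82
W-A-M-Y-C-W: 18+13+17+13+4 = 65
W-A-C-M-Y-W: 18+17+24+17+14 = 90
W-A-Y-M-C-W: 18+4+17+24+4 = 67
W-C-M-A-Y-W: 4+24+13+4+14 = 59
W-C-A-M-Y-W: 4+17+13+17+14 = 65
The minimum is 54.
One optimal route: W → M → A → Y → C → W (or its reverse).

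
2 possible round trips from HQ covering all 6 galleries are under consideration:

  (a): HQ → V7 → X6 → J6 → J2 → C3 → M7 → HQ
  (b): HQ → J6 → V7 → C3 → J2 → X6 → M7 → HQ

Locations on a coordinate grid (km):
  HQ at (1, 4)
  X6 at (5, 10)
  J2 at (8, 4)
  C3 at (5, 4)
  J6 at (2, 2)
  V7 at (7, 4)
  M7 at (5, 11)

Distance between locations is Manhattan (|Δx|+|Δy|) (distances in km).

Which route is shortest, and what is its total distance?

(a): 6 + 8 + 11 + 8 + 3 + 7 + 11 = 54
(b): 3 + 7 + 2 + 3 + 9 + 1 + 11 = 36

36 km — (b) is the shortest.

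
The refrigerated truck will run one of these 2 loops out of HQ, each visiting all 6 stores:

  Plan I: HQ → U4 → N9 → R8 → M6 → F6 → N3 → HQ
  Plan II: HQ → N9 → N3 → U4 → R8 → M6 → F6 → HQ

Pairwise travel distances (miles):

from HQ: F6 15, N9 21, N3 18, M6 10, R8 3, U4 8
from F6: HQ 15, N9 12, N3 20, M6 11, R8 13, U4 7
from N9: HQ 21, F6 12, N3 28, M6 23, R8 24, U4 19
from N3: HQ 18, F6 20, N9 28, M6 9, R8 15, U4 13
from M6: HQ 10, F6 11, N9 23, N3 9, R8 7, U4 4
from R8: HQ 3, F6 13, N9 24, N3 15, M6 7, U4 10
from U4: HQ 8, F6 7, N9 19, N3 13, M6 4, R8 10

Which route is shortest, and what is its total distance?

Shortest is Plan II, total 105 miles.

Plan I: 8 + 19 + 24 + 7 + 11 + 20 + 18 = 107
Plan II: 21 + 28 + 13 + 10 + 7 + 11 + 15 = 105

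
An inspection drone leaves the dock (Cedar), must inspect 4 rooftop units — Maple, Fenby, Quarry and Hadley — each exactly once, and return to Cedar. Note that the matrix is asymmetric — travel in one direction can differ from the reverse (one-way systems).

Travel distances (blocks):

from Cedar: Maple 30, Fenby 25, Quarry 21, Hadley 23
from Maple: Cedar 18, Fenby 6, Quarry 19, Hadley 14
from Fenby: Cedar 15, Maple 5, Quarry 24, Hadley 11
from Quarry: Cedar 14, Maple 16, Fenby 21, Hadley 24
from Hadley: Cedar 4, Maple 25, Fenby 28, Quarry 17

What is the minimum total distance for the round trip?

Minimum total distance: 58 blocks.

Cedar → Maple → Fenby → Quarry → Hadley → Cedar: 30+6+24+24+4 = 88
Cedar → Maple → Fenby → Hadley → Quarry → Cedar: 30+6+11+17+14 = 78
Cedar → Maple → Quarry → Fenby → Hadley → Cedar: 30+19+21+11+4 = 85
Cedar → Maple → Quarry → Hadley → Fenby → Cedar: 30+19+24+28+15 = 116
Cedar → Maple → Hadley → Fenby → Quarry → Cedar: 30+14+28+24+14 = 110
Cedar → Maple → Hadley → Quarry → Fenby → Cedar: 30+14+17+21+15 = 97
Cedar → Fenby → Maple → Quarry → Hadley → Cedar: 25+5+19+24+4 = 77
Cedar → Fenby → Maple → Hadley → Quarry → Cedar: 25+5+14+17+14 = 75
Cedar → Fenby → Quarry → Maple → Hadley → Cedar: 25+24+16+14+4 = 83
Cedar → Fenby → Quarry → Hadley → Maple → Cedar: 25+24+24+25+18 = 116
Cedar → Fenby → Hadley → Maple → Quarry → Cedar: 25+11+25+19+14 = 94
Cedar → Fenby → Hadley → Quarry → Maple → Cedar: 25+11+17+16+18 = 87
Cedar → Quarry → Maple → Fenby → Hadley → Cedar: 21+16+6+11+4 = 58
Cedar → Quarry → Maple → Hadley → Fenby → Cedar: 21+16+14+28+15 = 94
… (10 more)
The minimum is 58.
One optimal route: Cedar → Quarry → Maple → Fenby → Hadley → Cedar.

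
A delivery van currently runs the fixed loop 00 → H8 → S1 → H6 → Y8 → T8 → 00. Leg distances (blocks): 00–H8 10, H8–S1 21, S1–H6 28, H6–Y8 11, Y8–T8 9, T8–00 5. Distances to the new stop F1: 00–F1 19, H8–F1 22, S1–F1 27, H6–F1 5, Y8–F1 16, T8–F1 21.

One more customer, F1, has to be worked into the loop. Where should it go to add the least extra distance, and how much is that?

Adding 4 blocks by placing F1 on the S1–H6 leg.

Insertion cost between consecutive stops i–j is d(i,F1) + d(F1,j) − d(i,j):
  between 00 and H8: 19 + 22 − 10 = 31
  between H8 and S1: 22 + 27 − 21 = 28
  between S1 and H6: 27 + 5 − 28 = 4
  between H6 and Y8: 5 + 16 − 11 = 10
  between Y8 and T8: 16 + 21 − 9 = 28
  between T8 and 00: 21 + 19 − 5 = 35
Cheapest insertion is between S1 and H6, adding 4.
New total = 84 + 4 = 88.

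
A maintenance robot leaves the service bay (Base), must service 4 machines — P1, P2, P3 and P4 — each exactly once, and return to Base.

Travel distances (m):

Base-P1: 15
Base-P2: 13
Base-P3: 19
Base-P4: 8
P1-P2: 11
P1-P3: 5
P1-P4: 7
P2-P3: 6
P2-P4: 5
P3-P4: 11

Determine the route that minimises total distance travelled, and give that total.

39 m — the shortest possible round trip.

Base→P1→P2→P3→P4→Base: 15+11+6+11+8 = 51
Base→P1→P2→P4→P3→Base: 15+11+5+11+19 = 61
Base→P1→P3→P2→P4→Base: 15+5+6+5+8 = 39
Base→P1→P3→P4→P2→Base: 15+5+11+5+13 = 49
Base→P1→P4→P2→P3→Base: 15+7+5+6+19 = 52
Base→P1→P4→P3→P2→Base: 15+7+11+6+13 = 52
Base→P2→P1→P3→P4→Base: 13+11+5+11+8 = 48
Base→P2→P1→P4→P3→Base: 13+11+7+11+19 = 61
Base→P2→P3→P1→P4→Base: 13+6+5+7+8 = 39
Base→P2→P4→P1→P3→Base: 13+5+7+5+19 = 49
Base→P3→P1→P2→P4→Base: 19+5+11+5+8 = 48
Base→P3→P2→P1→P4→Base: 19+6+11+7+8 = 51
The minimum is 39.
One optimal route: Base → P1 → P3 → P2 → P4 → Base (or its reverse).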